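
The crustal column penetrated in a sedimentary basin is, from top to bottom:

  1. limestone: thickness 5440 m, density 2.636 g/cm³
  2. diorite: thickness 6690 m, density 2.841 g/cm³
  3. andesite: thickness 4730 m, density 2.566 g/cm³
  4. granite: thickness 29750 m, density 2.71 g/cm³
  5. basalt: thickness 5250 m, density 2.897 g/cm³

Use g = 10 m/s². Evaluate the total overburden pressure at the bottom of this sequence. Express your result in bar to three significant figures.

14100 bar

limestone: 2636 kg/m³ × 10 m/s² × 5440 m = 1.434×10^8 Pa = 1434 bar
diorite: 2841 kg/m³ × 10 m/s² × 6690 m = 1.901×10^8 Pa = 1901 bar
andesite: 2566 kg/m³ × 10 m/s² × 4730 m = 1.214×10^8 Pa = 1214 bar
granite: 2710 kg/m³ × 10 m/s² × 29750 m = 8.062×10^8 Pa = 8062 bar
basalt: 2897 kg/m³ × 10 m/s² × 5250 m = 1.521×10^8 Pa = 1521 bar
Total = 1434 + 1901 + 1214 + 8062 + 1521 = 14132 bar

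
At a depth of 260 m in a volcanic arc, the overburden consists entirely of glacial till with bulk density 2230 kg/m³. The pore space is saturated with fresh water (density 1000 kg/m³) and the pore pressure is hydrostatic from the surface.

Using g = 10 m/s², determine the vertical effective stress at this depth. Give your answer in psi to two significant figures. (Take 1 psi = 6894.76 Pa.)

Overburden (lithostatic) stress σ_v:
glacial till: 2230 kg/m³ × 10 m/s² × 260 m = 5.798×10^6 Pa = 5.798 MPa
Pore pressure P_p = 1000 kg/m³ × 10 m/s² × 260 m = 2.600×10^6 Pa = 2.600 MPa
Effective stress σ' = σ_v − P_p = 5.798 − 2.600 = 3.1980 MPa = 463.83 psi

460 psi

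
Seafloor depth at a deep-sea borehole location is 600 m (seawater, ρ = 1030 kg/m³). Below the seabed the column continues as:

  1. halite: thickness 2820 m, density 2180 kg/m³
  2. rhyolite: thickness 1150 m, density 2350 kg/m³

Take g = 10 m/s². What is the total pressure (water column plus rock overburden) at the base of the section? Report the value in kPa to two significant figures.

seawater: 1030 kg/m³ × 10 m/s² × 600 m = 6.180×10^6 Pa = 6180 kPa
halite: 2180 kg/m³ × 10 m/s² × 2820 m = 6.148×10^7 Pa = 61476 kPa
rhyolite: 2350 kg/m³ × 10 m/s² × 1150 m = 2.703×10^7 Pa = 27025 kPa
Total = 6180 + 61476 + 27025 = 94681 kPa

95000 kPa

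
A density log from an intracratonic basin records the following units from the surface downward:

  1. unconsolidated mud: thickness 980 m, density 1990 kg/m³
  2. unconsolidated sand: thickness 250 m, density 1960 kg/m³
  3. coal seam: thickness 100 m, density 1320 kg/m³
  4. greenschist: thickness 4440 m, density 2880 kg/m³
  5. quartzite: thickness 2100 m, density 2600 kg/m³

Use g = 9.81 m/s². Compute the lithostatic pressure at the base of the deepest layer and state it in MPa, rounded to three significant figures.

204 MPa

unconsolidated mud: 1990 kg/m³ × 9.81 m/s² × 980 m = 1.913×10^7 Pa = 19.13 MPa
unconsolidated sand: 1960 kg/m³ × 9.81 m/s² × 250 m = 4.807×10^6 Pa = 4.807 MPa
coal seam: 1320 kg/m³ × 9.81 m/s² × 100 m = 1.295×10^6 Pa = 1.295 MPa
greenschist: 2880 kg/m³ × 9.81 m/s² × 4440 m = 1.254×10^8 Pa = 125.4 MPa
quartzite: 2600 kg/m³ × 9.81 m/s² × 2100 m = 5.356×10^7 Pa = 53.56 MPa
Total = 19.13 + 4.807 + 1.295 + 125.4 + 53.56 = 204.24 MPa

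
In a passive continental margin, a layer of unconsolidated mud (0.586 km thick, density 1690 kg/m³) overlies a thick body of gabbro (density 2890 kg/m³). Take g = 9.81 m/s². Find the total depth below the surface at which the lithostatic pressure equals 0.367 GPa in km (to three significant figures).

13.2 km

Pressure at base of upper layers: 1690×9.81×586 = 9.715×10^6 Pa = 9.715×10^-3 GPa
Remaining pressure to be supplied by gabbro: 3.670×10^8 − 9.715×10^6 = 3.573×10^8 Pa
Additional depth in gabbro = 3.573×10^8 Pa / (2890 kg/m³ × 9.81 m/s²) = 12602 m
Total depth = 586 m + 12602 m = 13188 m
= 13.188 km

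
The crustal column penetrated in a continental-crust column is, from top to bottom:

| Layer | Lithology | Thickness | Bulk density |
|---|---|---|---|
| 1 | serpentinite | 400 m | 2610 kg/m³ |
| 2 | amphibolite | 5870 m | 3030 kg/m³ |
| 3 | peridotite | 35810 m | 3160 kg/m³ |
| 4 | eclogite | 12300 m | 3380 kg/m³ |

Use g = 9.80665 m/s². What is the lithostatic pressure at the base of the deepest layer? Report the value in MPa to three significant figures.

serpentinite: 2610 kg/m³ × 9.80665 m/s² × 400 m = 1.024×10^7 Pa = 10.24 MPa
amphibolite: 3030 kg/m³ × 9.80665 m/s² × 5870 m = 1.744×10^8 Pa = 174.4 MPa
peridotite: 3160 kg/m³ × 9.80665 m/s² × 35810 m = 1.110×10^9 Pa = 1110 MPa
eclogite: 3380 kg/m³ × 9.80665 m/s² × 12300 m = 4.077×10^8 Pa = 407.7 MPa
Total = 10.24 + 174.4 + 1110 + 407.7 = 1702.1 MPa

1700 MPa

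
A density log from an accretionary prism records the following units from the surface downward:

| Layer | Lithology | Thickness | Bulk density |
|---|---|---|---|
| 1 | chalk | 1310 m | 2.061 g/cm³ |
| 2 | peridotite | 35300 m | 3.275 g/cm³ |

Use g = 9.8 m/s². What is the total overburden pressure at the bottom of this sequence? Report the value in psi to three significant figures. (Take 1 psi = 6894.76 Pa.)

168000 psi

chalk: 2061 kg/m³ × 9.8 m/s² × 1310 m = 2.646×10^7 Pa = 3838 psi
peridotite: 3275 kg/m³ × 9.8 m/s² × 35300 m = 1.133×10^9 Pa = 1.643×10^5 psi
Total = 3838 + 1.643×10^5 = 1.6816×10^5 psi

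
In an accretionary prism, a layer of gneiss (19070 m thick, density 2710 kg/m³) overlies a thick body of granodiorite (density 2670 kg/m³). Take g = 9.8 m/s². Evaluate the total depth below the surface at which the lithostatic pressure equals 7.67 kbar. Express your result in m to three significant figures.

Pressure at base of upper layers: 2710×9.8×19070 = 5.065×10^8 Pa = 5.065 kbar
Remaining pressure to be supplied by granodiorite: 7.670×10^8 − 5.065×10^8 = 2.605×10^8 Pa
Additional depth in granodiorite = 2.605×10^8 Pa / (2670 kg/m³ × 9.8 m/s²) = 9957.2 m
Total depth = 19070 m + 9957.2 m = 29027 m

29000 m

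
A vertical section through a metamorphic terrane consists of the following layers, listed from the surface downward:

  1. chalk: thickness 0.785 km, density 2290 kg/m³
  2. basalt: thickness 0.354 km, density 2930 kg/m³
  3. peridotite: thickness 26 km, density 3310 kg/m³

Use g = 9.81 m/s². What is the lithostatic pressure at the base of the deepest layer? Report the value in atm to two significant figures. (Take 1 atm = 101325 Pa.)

8600 atm

chalk: 2290 kg/m³ × 9.81 m/s² × 785 m = 1.763×10^7 Pa = 174.0 atm
basalt: 2930 kg/m³ × 9.81 m/s² × 354 m = 1.018×10^7 Pa = 100.4 atm
peridotite: 3310 kg/m³ × 9.81 m/s² × 26000 m = 8.442×10^8 Pa = 8332 atm
Total = 174.0 + 100.4 + 8332 = 8606.5 atm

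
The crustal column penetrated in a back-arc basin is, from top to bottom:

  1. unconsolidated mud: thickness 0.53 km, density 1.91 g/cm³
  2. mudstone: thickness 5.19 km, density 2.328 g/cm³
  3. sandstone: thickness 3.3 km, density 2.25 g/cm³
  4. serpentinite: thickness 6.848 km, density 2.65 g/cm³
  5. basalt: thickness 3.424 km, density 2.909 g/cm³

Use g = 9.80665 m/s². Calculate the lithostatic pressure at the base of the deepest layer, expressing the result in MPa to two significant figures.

480 MPa

unconsolidated mud: 1910 kg/m³ × 9.80665 m/s² × 530 m = 9.927×10^6 Pa = 9.927 MPa
mudstone: 2328 kg/m³ × 9.80665 m/s² × 5190 m = 1.185×10^8 Pa = 118.5 MPa
sandstone: 2250 kg/m³ × 9.80665 m/s² × 3300 m = 7.281×10^7 Pa = 72.81 MPa
serpentinite: 2650 kg/m³ × 9.80665 m/s² × 6848 m = 1.780×10^8 Pa = 178.0 MPa
basalt: 2909 kg/m³ × 9.80665 m/s² × 3424 m = 9.768×10^7 Pa = 97.68 MPa
Total = 9.927 + 118.5 + 72.81 + 178.0 + 97.68 = 476.87 MPa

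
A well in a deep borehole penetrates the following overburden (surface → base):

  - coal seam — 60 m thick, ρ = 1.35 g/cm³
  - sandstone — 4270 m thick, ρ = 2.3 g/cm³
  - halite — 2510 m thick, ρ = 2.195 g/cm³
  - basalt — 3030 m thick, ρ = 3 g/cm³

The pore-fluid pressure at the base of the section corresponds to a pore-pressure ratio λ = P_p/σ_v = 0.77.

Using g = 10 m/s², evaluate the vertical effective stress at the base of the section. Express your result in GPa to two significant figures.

Overburden (lithostatic) stress σ_v:
coal seam: 1350 kg/m³ × 10 m/s² × 60 m = 8.100×10^5 Pa = 0.8100 MPa
sandstone: 2300 kg/m³ × 10 m/s² × 4270 m = 9.821×10^7 Pa = 98.21 MPa
halite: 2195 kg/m³ × 10 m/s² × 2510 m = 5.509×10^7 Pa = 55.09 MPa
basalt: 3000 kg/m³ × 10 m/s² × 3030 m = 9.090×10^7 Pa = 90.90 MPa
Total = 0.8100 + 98.21 + 55.09 + 90.90 = 245.01 MPa
Pore pressure P_p = λ·σ_v = 0.77 × 245.0 MPa = 188.7 MPa
Effective stress σ' = σ_v − P_p = 245.0 − 188.7 = 56.353 MPa = 0.056353 GPa

0.056 GPa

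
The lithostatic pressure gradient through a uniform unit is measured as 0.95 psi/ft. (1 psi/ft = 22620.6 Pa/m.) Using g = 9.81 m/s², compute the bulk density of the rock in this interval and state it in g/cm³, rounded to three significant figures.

2.19 g/cm³

ρ = (dP/dz)/g = 0.95 psi/ft / 9.81 m/s² = 21490 Pa/m / 9.81 m/s² = 2190.6 kg/m³
= 2.191 g/cm³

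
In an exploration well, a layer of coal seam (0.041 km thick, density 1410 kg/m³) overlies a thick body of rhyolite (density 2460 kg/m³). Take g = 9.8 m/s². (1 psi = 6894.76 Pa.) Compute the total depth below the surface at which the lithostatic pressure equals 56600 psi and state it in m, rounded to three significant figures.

Pressure at base of upper layers: 1410×9.8×41 = 5.665×10^5 Pa = 82.17 psi
Remaining pressure to be supplied by rhyolite: 3.902×10^8 − 5.665×10^5 = 3.897×10^8 Pa
Additional depth in rhyolite = 3.897×10^8 Pa / (2460 kg/m³ × 9.8 m/s²) = 16164 m
Total depth = 41 m + 16164 m = 16205 m

16200 m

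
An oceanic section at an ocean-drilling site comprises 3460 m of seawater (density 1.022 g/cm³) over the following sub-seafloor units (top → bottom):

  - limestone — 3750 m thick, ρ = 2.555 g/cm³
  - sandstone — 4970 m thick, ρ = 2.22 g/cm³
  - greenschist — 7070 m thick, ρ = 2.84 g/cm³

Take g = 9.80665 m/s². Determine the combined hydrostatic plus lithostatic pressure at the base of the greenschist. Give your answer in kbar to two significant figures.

seawater: 1022 kg/m³ × 9.80665 m/s² × 3460 m = 3.468×10^7 Pa = 0.3468 kbar
limestone: 2555 kg/m³ × 9.80665 m/s² × 3750 m = 9.396×10^7 Pa = 0.9396 kbar
sandstone: 2220 kg/m³ × 9.80665 m/s² × 4970 m = 1.082×10^8 Pa = 1.082 kbar
greenschist: 2840 kg/m³ × 9.80665 m/s² × 7070 m = 1.969×10^8 Pa = 1.969 kbar
Total = 0.3468 + 0.9396 + 1.082 + 1.969 = 4.3374 kbar

4.3 kbar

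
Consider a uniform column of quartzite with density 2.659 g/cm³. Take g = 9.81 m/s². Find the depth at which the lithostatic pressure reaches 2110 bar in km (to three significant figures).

h = P/(ρg) = 2110 bar / (2659 kg/m³ × 9.81 m/s²) = 2.110×10^8 Pa / 26085 Pa/m = 8089.0 m
= 8.0890 km

8.09 km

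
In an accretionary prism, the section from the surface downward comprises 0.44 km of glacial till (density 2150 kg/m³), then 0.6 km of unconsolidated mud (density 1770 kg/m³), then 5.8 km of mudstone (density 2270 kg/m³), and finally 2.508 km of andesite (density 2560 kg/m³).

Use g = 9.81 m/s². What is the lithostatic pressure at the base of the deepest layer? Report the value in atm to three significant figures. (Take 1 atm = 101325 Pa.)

2090 atm

glacial till: 2150 kg/m³ × 9.81 m/s² × 440 m = 9.280×10^6 Pa = 91.59 atm
unconsolidated mud: 1770 kg/m³ × 9.81 m/s² × 600 m = 1.042×10^7 Pa = 102.8 atm
mudstone: 2270 kg/m³ × 9.81 m/s² × 5800 m = 1.292×10^8 Pa = 1275 atm
andesite: 2560 kg/m³ × 9.81 m/s² × 2508 m = 6.298×10^7 Pa = 621.6 atm
Total = 91.59 + 102.8 + 1275 + 621.6 = 2090.7 atm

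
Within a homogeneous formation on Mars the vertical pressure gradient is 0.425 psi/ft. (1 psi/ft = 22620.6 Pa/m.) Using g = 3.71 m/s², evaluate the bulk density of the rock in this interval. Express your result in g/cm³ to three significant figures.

ρ = (dP/dz)/g = 0.425 psi/ft / 3.71 m/s² = 9613.8 Pa/m / 3.71 m/s² = 2591.3 kg/m³
= 2.591 g/cm³

2.59 g/cm³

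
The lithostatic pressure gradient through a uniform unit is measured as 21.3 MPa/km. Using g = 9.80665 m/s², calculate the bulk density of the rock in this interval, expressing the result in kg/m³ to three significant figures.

2170 kg/m³

ρ = (dP/dz)/g = 21.3 MPa/km / 9.80665 m/s² = 21300 Pa/m / 9.80665 m/s² = 2172.0 kg/m³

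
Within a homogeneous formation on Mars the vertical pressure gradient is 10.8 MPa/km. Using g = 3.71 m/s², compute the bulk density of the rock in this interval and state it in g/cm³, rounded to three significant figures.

ρ = (dP/dz)/g = 10.8 MPa/km / 3.71 m/s² = 10800 Pa/m / 3.71 m/s² = 2911.1 kg/m³
= 2.911 g/cm³

2.91 g/cm³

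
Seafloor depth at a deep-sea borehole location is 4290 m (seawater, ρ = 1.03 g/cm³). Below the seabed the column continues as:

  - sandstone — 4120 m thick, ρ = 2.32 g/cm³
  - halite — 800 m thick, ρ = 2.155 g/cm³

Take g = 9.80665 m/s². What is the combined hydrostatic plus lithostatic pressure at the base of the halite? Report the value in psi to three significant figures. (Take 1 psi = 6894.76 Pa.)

seawater: 1030 kg/m³ × 9.80665 m/s² × 4290 m = 4.333×10^7 Pa = 6285 psi
sandstone: 2320 kg/m³ × 9.80665 m/s² × 4120 m = 9.374×10^7 Pa = 13595 psi
halite: 2155 kg/m³ × 9.80665 m/s² × 800 m = 1.691×10^7 Pa = 2452 psi
Total = 6285 + 13595 + 2452 = 22332 psi

22300 psi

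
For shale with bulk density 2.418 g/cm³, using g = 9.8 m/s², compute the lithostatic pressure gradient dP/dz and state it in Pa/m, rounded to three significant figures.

dP/dz = ρg = 2418 kg/m³ × 9.8 m/s² = 23696 Pa/m

23700 Pa/m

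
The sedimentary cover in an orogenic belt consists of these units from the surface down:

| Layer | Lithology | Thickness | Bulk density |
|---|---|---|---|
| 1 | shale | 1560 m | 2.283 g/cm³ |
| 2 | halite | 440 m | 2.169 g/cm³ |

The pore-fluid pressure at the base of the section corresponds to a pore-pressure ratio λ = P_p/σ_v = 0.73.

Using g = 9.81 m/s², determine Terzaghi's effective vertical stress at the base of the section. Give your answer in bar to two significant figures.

120 bar

Overburden (lithostatic) stress σ_v:
shale: 2283 kg/m³ × 9.81 m/s² × 1560 m = 3.494×10^7 Pa = 34.94 MPa
halite: 2169 kg/m³ × 9.81 m/s² × 440 m = 9.362×10^6 Pa = 9.362 MPa
Total = 34.94 + 9.362 = 44.300 MPa
Pore pressure P_p = λ·σ_v = 0.73 × 44.30 MPa = 32.34 MPa
Effective stress σ' = σ_v − P_p = 44.30 − 32.34 = 11.961 MPa = 119.61 bar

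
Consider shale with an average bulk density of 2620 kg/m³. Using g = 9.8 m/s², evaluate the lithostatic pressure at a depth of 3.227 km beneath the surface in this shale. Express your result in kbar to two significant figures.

shale: 2620 kg/m³ × 9.8 m/s² × 3227 m = 8.286×10^7 Pa = 0.8286 kbar

0.83 kbar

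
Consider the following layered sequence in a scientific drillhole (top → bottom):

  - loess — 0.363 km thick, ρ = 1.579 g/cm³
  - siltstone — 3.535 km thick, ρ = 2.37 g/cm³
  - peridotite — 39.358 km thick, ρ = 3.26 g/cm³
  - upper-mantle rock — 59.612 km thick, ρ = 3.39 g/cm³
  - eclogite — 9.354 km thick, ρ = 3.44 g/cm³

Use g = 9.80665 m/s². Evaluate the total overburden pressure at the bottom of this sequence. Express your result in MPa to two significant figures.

3600 MPa

loess: 1579 kg/m³ × 9.80665 m/s² × 363 m = 5.621×10^6 Pa = 5.621 MPa
siltstone: 2370 kg/m³ × 9.80665 m/s² × 3535 m = 8.216×10^7 Pa = 82.16 MPa
peridotite: 3260 kg/m³ × 9.80665 m/s² × 39358 m = 1.258×10^9 Pa = 1258 MPa
upper-mantle rock: 3390 kg/m³ × 9.80665 m/s² × 59612 m = 1.982×10^9 Pa = 1982 MPa
eclogite: 3440 kg/m³ × 9.80665 m/s² × 9354 m = 3.156×10^8 Pa = 315.6 MPa
Total = 5.621 + 82.16 + 1258 + 1982 + 315.6 = 3643.4 MPa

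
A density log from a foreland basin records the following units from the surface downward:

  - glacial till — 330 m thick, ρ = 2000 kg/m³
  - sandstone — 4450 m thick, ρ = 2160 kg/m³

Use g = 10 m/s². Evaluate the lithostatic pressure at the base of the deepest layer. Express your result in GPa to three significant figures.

0.103 GPa

glacial till: 2000 kg/m³ × 10 m/s² × 330 m = 6.600×10^6 Pa = 6.600×10^-3 GPa
sandstone: 2160 kg/m³ × 10 m/s² × 4450 m = 9.612×10^7 Pa = 0.09612 GPa
Total = 6.600×10^-3 + 0.09612 = 0.10272 GPa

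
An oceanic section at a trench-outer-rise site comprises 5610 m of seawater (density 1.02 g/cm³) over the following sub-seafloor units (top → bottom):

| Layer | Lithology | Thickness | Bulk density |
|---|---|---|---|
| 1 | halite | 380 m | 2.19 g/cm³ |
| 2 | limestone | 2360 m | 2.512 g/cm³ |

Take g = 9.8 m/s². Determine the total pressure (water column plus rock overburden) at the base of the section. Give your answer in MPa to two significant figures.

seawater: 1020 kg/m³ × 9.8 m/s² × 5610 m = 5.608×10^7 Pa = 56.08 MPa
halite: 2190 kg/m³ × 9.8 m/s² × 380 m = 8.156×10^6 Pa = 8.156 MPa
limestone: 2512 kg/m³ × 9.8 m/s² × 2360 m = 5.810×10^7 Pa = 58.10 MPa
Total = 56.08 + 8.156 + 58.10 = 122.33 MPa

120 MPa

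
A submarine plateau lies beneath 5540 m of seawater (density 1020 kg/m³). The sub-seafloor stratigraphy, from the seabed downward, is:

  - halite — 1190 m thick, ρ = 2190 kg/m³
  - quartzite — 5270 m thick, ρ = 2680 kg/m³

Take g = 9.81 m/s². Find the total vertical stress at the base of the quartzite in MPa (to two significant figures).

220 MPa

seawater: 1020 kg/m³ × 9.81 m/s² × 5540 m = 5.543×10^7 Pa = 55.43 MPa
halite: 2190 kg/m³ × 9.81 m/s² × 1190 m = 2.557×10^7 Pa = 25.57 MPa
quartzite: 2680 kg/m³ × 9.81 m/s² × 5270 m = 1.386×10^8 Pa = 138.6 MPa
Total = 55.43 + 25.57 + 138.6 = 219.55 MPa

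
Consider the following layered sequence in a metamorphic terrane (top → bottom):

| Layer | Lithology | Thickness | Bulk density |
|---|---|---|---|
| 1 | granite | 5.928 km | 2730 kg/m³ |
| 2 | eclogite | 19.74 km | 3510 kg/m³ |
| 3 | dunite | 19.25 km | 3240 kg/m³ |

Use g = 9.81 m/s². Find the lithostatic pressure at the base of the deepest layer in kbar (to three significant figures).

granite: 2730 kg/m³ × 9.81 m/s² × 5928 m = 1.588×10^8 Pa = 1.588 kbar
eclogite: 3510 kg/m³ × 9.81 m/s² × 19740 m = 6.797×10^8 Pa = 6.797 kbar
dunite: 3240 kg/m³ × 9.81 m/s² × 19250 m = 6.118×10^8 Pa = 6.118 kbar
Total = 1.588 + 6.797 + 6.118 = 14.503 kbar

14.5 kbar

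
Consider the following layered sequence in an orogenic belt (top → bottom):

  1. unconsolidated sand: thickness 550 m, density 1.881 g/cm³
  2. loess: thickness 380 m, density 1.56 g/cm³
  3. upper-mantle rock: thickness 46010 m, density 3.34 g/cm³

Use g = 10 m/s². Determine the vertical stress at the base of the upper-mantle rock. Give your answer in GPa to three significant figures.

unconsolidated sand: 1881 kg/m³ × 10 m/s² × 550 m = 1.035×10^7 Pa = 0.01035 GPa
loess: 1560 kg/m³ × 10 m/s² × 380 m = 5.928×10^6 Pa = 5.928×10^-3 GPa
upper-mantle rock: 3340 kg/m³ × 10 m/s² × 46010 m = 1.537×10^9 Pa = 1.537 GPa
Total = 0.01035 + 5.928×10^-3 + 1.537 = 1.5530 GPa

1.55 GPa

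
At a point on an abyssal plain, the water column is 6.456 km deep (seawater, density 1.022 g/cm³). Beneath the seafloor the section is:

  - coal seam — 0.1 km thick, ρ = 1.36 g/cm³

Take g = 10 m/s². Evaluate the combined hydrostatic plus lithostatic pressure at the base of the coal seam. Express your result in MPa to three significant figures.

seawater: 1022 kg/m³ × 10 m/s² × 6456 m = 6.598×10^7 Pa = 65.98 MPa
coal seam: 1360 kg/m³ × 10 m/s² × 100 m = 1.360×10^6 Pa = 1.360 MPa
Total = 65.98 + 1.360 = 67.340 MPa

67.3 MPa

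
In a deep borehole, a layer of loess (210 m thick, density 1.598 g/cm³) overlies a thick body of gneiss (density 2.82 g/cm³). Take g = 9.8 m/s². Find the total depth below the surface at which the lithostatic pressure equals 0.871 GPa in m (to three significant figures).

31600 m

Pressure at base of upper layers: 1598×9.8×210 = 3.289×10^6 Pa = 3.289×10^-3 GPa
Remaining pressure to be supplied by gneiss: 8.710×10^8 − 3.289×10^6 = 8.677×10^8 Pa
Additional depth in gneiss = 8.677×10^8 Pa / (2820 kg/m³ × 9.8 m/s²) = 31398 m
Total depth = 210 m + 31398 m = 31608 m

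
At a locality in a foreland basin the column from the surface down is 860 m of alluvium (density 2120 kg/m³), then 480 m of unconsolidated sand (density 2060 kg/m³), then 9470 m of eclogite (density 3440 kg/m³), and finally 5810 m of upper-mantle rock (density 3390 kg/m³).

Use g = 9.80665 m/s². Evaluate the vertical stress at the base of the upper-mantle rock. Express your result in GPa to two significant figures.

alluvium: 2120 kg/m³ × 9.80665 m/s² × 860 m = 1.788×10^7 Pa = 0.01788 GPa
unconsolidated sand: 2060 kg/m³ × 9.80665 m/s² × 480 m = 9.697×10^6 Pa = 9.697×10^-3 GPa
eclogite: 3440 kg/m³ × 9.80665 m/s² × 9470 m = 3.195×10^8 Pa = 0.3195 GPa
upper-mantle rock: 3390 kg/m³ × 9.80665 m/s² × 5810 m = 1.932×10^8 Pa = 0.1932 GPa
Total = 0.01788 + 9.697×10^-3 + 0.3195 + 0.1932 = 0.54020 GPa

0.54 GPa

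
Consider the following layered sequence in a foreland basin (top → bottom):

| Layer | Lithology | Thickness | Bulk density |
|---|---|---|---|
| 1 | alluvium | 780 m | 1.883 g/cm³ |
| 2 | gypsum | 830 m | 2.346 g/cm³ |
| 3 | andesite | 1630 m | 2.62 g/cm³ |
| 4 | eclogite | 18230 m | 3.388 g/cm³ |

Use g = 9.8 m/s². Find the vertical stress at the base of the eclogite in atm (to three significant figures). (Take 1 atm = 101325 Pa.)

alluvium: 1883 kg/m³ × 9.8 m/s² × 780 m = 1.439×10^7 Pa = 142.1 atm
gypsum: 2346 kg/m³ × 9.8 m/s² × 830 m = 1.908×10^7 Pa = 188.3 atm
andesite: 2620 kg/m³ × 9.8 m/s² × 1630 m = 4.185×10^7 Pa = 413.0 atm
eclogite: 3388 kg/m³ × 9.8 m/s² × 18230 m = 6.053×10^8 Pa = 5974 atm
Total = 142.1 + 188.3 + 413.0 + 5974 = 6717.1 atm

6720 atm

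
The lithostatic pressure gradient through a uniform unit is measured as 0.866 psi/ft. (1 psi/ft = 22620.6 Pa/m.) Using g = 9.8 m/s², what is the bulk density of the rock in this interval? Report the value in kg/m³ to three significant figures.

2000 kg/m³

ρ = (dP/dz)/g = 0.866 psi/ft / 9.8 m/s² = 19589 Pa/m / 9.8 m/s² = 1998.9 kg/m³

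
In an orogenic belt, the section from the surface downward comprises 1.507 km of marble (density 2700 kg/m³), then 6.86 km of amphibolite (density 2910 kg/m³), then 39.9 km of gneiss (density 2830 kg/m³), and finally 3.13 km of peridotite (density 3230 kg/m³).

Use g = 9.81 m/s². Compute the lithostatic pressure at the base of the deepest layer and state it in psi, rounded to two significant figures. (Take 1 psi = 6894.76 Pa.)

marble: 2700 kg/m³ × 9.81 m/s² × 1507 m = 3.992×10^7 Pa = 5789 psi
amphibolite: 2910 kg/m³ × 9.81 m/s² × 6860 m = 1.958×10^8 Pa = 28403 psi
gneiss: 2830 kg/m³ × 9.81 m/s² × 39900 m = 1.108×10^9 Pa = 1.607×10^5 psi
peridotite: 3230 kg/m³ × 9.81 m/s² × 3130 m = 9.918×10^7 Pa = 14385 psi
Total = 5789 + 28403 + 1.607×10^5 + 14385 = 2.0924×10^5 psi

210000 psi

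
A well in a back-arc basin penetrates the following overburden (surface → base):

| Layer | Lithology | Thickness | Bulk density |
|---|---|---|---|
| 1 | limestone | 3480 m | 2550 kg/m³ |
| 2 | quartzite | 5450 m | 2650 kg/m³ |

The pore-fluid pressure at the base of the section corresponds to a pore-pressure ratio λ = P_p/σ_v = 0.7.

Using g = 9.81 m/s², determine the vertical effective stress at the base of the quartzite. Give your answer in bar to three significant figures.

Overburden (lithostatic) stress σ_v:
limestone: 2550 kg/m³ × 9.81 m/s² × 3480 m = 8.705×10^7 Pa = 87.05 MPa
quartzite: 2650 kg/m³ × 9.81 m/s² × 5450 m = 1.417×10^8 Pa = 141.7 MPa
Total = 87.05 + 141.7 = 228.73 MPa
Pore pressure P_p = λ·σ_v = 0.7 × 228.7 MPa = 160.1 MPa
Effective stress σ' = σ_v − P_p = 228.7 − 160.1 = 68.620 MPa = 686.20 bar

686 bar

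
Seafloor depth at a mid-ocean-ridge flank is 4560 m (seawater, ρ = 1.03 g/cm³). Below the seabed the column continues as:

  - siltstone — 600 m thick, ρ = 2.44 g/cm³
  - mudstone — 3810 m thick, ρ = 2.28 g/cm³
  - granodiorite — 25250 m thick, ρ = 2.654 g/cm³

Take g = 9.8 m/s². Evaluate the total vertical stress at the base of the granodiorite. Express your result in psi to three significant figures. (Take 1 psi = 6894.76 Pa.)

116000 psi

seawater: 1030 kg/m³ × 9.8 m/s² × 4560 m = 4.603×10^7 Pa = 6676 psi
siltstone: 2440 kg/m³ × 9.8 m/s² × 600 m = 1.435×10^7 Pa = 2081 psi
mudstone: 2280 kg/m³ × 9.8 m/s² × 3810 m = 8.513×10^7 Pa = 12347 psi
granodiorite: 2654 kg/m³ × 9.8 m/s² × 25250 m = 6.567×10^8 Pa = 95251 psi
Total = 6676 + 2081 + 12347 + 95251 = 1.1635×10^5 psi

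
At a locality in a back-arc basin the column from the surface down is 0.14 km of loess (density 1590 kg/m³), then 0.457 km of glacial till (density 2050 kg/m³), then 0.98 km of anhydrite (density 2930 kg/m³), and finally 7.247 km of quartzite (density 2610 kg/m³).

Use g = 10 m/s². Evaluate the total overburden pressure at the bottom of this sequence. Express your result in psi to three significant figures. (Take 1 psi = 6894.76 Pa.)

33300 psi

loess: 1590 kg/m³ × 10 m/s² × 140 m = 2.226×10^6 Pa = 322.9 psi
glacial till: 2050 kg/m³ × 10 m/s² × 457 m = 9.368×10^6 Pa = 1359 psi
anhydrite: 2930 kg/m³ × 10 m/s² × 980 m = 2.871×10^7 Pa = 4165 psi
quartzite: 2610 kg/m³ × 10 m/s² × 7247 m = 1.891×10^8 Pa = 27433 psi
Total = 322.9 + 1359 + 4165 + 27433 = 33280 psi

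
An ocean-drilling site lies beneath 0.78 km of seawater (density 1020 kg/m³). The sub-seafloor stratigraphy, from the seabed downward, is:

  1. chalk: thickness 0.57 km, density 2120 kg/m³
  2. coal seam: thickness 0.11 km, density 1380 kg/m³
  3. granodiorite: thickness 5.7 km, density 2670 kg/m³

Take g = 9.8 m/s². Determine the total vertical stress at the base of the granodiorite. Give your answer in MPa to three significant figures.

170 MPa

seawater: 1020 kg/m³ × 9.8 m/s² × 780 m = 7.797×10^6 Pa = 7.797 MPa
chalk: 2120 kg/m³ × 9.8 m/s² × 570 m = 1.184×10^7 Pa = 11.84 MPa
coal seam: 1380 kg/m³ × 9.8 m/s² × 110 m = 1.488×10^6 Pa = 1.488 MPa
granodiorite: 2670 kg/m³ × 9.8 m/s² × 5700 m = 1.491×10^8 Pa = 149.1 MPa
Total = 7.797 + 11.84 + 1.488 + 149.1 = 170.27 MPa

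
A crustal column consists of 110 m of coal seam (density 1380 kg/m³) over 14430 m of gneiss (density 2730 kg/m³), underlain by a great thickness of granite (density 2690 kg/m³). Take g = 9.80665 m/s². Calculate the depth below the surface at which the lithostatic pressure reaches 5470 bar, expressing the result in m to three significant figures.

Pressure at base of upper layers: 1380×9.80665×110 + 2730×9.80665×14430 = 3.878×10^8 Pa = 3878 bar
Remaining pressure to be supplied by granite: 5.470×10^8 − 3.878×10^8 = 1.592×10^8 Pa
Additional depth in granite = 1.592×10^8 Pa / (2690 kg/m³ × 9.80665 m/s²) = 6034.5 m
Total depth = 14540 m + 6034.5 m = 20574 m

20600 m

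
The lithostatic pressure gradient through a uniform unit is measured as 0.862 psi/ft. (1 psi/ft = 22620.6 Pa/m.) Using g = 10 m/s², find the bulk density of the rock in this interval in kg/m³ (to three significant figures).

1950 kg/m³

ρ = (dP/dz)/g = 0.862 psi/ft / 10 m/s² = 19499 Pa/m / 10 m/s² = 1949.9 kg/m³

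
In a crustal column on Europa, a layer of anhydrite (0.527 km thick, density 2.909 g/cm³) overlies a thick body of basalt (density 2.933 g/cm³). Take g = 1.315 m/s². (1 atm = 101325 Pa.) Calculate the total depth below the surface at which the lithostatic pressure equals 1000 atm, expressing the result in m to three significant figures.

26300 m

Pressure at base of upper layers: 2909×1.315×527 = 2.016×10^6 Pa = 19.90 atm
Remaining pressure to be supplied by basalt: 1.013×10^8 − 2.016×10^6 = 9.931×10^7 Pa
Additional depth in basalt = 9.931×10^7 Pa / (2933 kg/m³ × 1.315 m/s²) = 25748 m
Total depth = 527 m + 25748 m = 26275 m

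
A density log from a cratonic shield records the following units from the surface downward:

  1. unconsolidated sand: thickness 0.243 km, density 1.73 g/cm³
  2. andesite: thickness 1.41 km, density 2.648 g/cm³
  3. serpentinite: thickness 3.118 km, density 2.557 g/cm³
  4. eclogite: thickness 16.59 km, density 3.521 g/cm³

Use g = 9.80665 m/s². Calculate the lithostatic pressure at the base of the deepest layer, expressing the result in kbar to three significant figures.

unconsolidated sand: 1730 kg/m³ × 9.80665 m/s² × 243 m = 4.123×10^6 Pa = 0.04123 kbar
andesite: 2648 kg/m³ × 9.80665 m/s² × 1410 m = 3.661×10^7 Pa = 0.3661 kbar
serpentinite: 2557 kg/m³ × 9.80665 m/s² × 3118 m = 7.819×10^7 Pa = 0.7819 kbar
eclogite: 3521 kg/m³ × 9.80665 m/s² × 16590 m = 5.728×10^8 Pa = 5.728 kbar
Total = 0.04123 + 0.3661 + 0.7819 + 5.728 = 6.9176 kbar

6.92 kbar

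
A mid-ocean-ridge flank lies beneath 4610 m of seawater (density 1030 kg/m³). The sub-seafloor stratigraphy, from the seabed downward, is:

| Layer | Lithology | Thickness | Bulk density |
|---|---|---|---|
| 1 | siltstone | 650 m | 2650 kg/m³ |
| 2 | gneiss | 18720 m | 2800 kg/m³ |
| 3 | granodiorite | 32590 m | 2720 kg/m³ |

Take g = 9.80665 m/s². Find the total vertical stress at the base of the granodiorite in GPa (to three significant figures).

1.45 GPa

seawater: 1030 kg/m³ × 9.80665 m/s² × 4610 m = 4.656×10^7 Pa = 0.04656 GPa
siltstone: 2650 kg/m³ × 9.80665 m/s² × 650 m = 1.689×10^7 Pa = 0.01689 GPa
gneiss: 2800 kg/m³ × 9.80665 m/s² × 18720 m = 5.140×10^8 Pa = 0.5140 GPa
granodiorite: 2720 kg/m³ × 9.80665 m/s² × 32590 m = 8.693×10^8 Pa = 0.8693 GPa
Total = 0.04656 + 0.01689 + 0.5140 + 0.8693 = 1.4468 GPa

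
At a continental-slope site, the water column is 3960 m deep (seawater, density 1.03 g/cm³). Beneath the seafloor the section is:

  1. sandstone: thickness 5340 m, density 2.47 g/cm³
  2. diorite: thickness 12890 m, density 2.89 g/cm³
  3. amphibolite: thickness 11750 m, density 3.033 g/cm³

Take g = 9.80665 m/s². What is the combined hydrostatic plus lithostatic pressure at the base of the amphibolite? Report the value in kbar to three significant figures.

8.84 kbar

seawater: 1030 kg/m³ × 9.80665 m/s² × 3960 m = 4.000×10^7 Pa = 0.4000 kbar
sandstone: 2470 kg/m³ × 9.80665 m/s² × 5340 m = 1.293×10^8 Pa = 1.293 kbar
diorite: 2890 kg/m³ × 9.80665 m/s² × 12890 m = 3.653×10^8 Pa = 3.653 kbar
amphibolite: 3033 kg/m³ × 9.80665 m/s² × 11750 m = 3.495×10^8 Pa = 3.495 kbar
Total = 0.4000 + 1.293 + 3.653 + 3.495 = 8.8415 kbar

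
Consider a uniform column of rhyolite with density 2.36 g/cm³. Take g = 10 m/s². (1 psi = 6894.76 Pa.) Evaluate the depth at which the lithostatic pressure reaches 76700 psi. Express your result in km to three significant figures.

22.4 km

h = P/(ρg) = 76700 psi / (2360 kg/m³ × 10 m/s²) = 5.288×10^8 Pa / 23600 Pa/m = 22408 m
= 22.408 km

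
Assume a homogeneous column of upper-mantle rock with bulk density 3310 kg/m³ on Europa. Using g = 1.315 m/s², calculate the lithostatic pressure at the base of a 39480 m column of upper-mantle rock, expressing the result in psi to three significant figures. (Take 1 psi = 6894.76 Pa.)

24900 psi

upper-mantle rock: 3310 kg/m³ × 1.315 m/s² × 39480 m = 1.718×10^8 Pa = 24924 psi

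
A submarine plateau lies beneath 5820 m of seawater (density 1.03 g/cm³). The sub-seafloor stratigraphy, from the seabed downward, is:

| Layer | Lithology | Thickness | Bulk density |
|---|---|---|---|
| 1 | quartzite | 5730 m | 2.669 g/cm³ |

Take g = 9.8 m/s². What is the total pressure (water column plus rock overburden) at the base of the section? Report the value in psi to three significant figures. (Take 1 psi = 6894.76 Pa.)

30300 psi

seawater: 1030 kg/m³ × 9.8 m/s² × 5820 m = 5.875×10^7 Pa = 8521 psi
quartzite: 2669 kg/m³ × 9.8 m/s² × 5730 m = 1.499×10^8 Pa = 21738 psi
Total = 8521 + 21738 = 30258 psi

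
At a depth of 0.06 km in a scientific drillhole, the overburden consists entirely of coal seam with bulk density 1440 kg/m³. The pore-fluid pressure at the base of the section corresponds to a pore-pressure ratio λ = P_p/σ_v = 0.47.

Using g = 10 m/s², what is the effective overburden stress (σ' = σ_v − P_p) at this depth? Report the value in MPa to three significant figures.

0.458 MPa

Overburden (lithostatic) stress σ_v:
coal seam: 1440 kg/m³ × 10 m/s² × 60 m = 8.640×10^5 Pa = 0.8640 MPa
Pore pressure P_p = λ·σ_v = 0.47 × 0.8640 MPa = 0.4061 MPa
Effective stress σ' = σ_v − P_p = 0.8640 − 0.4061 = 0.45792 MPa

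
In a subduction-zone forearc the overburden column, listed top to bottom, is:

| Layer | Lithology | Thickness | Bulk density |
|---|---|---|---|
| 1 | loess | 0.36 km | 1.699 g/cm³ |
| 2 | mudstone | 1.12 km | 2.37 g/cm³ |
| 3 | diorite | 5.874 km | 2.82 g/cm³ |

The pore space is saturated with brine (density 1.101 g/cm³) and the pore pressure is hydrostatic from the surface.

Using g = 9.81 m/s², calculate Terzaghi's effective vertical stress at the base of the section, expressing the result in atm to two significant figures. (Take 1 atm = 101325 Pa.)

1100 atm

Overburden (lithostatic) stress σ_v:
loess: 1699 kg/m³ × 9.81 m/s² × 360 m = 6.000×10^6 Pa = 6.000 MPa
mudstone: 2370 kg/m³ × 9.81 m/s² × 1120 m = 2.604×10^7 Pa = 26.04 MPa
diorite: 2820 kg/m³ × 9.81 m/s² × 5874 m = 1.625×10^8 Pa = 162.5 MPa
Total = 6.000 + 26.04 + 162.5 = 194.54 MPa
Pore pressure P_p = 1101 kg/m³ × 9.81 m/s² × 7354 m = 7.943×10^7 Pa = 79.43 MPa
Effective stress σ' = σ_v − P_p = 194.5 − 79.43 = 115.11 MPa = 1136.0 atm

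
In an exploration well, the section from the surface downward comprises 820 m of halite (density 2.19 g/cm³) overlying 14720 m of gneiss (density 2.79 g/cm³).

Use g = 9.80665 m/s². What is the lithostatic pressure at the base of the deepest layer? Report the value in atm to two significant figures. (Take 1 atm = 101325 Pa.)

halite: 2190 kg/m³ × 9.80665 m/s² × 820 m = 1.761×10^7 Pa = 173.8 atm
gneiss: 2790 kg/m³ × 9.80665 m/s² × 14720 m = 4.027×10^8 Pa = 3975 atm
Total = 173.8 + 3975 = 4148.6 atm

4100 atm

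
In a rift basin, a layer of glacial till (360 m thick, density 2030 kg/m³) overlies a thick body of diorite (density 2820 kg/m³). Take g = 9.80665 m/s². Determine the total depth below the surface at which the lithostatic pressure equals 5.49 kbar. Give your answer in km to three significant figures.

20.0 km

Pressure at base of upper layers: 2030×9.80665×360 = 7.167×10^6 Pa = 0.07167 kbar
Remaining pressure to be supplied by diorite: 5.490×10^8 − 7.167×10^6 = 5.418×10^8 Pa
Additional depth in diorite = 5.418×10^8 Pa / (2820 kg/m³ × 9.80665 m/s²) = 19593 m
Total depth = 360 m + 19593 m = 19953 m
= 19.953 km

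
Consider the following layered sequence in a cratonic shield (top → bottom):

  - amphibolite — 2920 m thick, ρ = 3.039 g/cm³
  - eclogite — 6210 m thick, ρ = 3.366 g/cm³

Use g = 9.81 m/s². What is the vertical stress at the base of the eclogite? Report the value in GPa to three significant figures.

0.292 GPa

amphibolite: 3039 kg/m³ × 9.81 m/s² × 2920 m = 8.705×10^7 Pa = 0.08705 GPa
eclogite: 3366 kg/m³ × 9.81 m/s² × 6210 m = 2.051×10^8 Pa = 0.2051 GPa
Total = 0.08705 + 0.2051 = 0.29211 GPa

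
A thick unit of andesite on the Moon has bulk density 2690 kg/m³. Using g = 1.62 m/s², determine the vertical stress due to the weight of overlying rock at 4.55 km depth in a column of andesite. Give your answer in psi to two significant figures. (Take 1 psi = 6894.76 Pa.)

2900 psi

andesite: 2690 kg/m³ × 1.62 m/s² × 4550 m = 1.983×10^7 Pa = 2876 psi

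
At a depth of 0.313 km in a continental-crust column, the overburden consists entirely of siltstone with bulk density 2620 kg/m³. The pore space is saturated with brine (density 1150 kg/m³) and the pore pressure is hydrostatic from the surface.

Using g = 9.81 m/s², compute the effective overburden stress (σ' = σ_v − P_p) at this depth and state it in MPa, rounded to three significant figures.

Overburden (lithostatic) stress σ_v:
siltstone: 2620 kg/m³ × 9.81 m/s² × 313 m = 8.045×10^6 Pa = 8.045 MPa
Pore pressure P_p = 1150 kg/m³ × 9.81 m/s² × 313 m = 3.531×10^6 Pa = 3.531 MPa
Effective stress σ' = σ_v − P_p = 8.045 − 3.531 = 4.5137 MPa

4.51 MPa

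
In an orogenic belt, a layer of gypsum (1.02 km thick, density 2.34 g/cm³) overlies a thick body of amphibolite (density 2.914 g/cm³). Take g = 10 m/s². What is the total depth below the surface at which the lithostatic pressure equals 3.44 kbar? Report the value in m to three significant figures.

Pressure at base of upper layers: 2340×10×1020 = 2.387×10^7 Pa = 0.2387 kbar
Remaining pressure to be supplied by amphibolite: 3.440×10^8 − 2.387×10^7 = 3.201×10^8 Pa
Additional depth in amphibolite = 3.201×10^8 Pa / (2914 kg/m³ × 10 m/s²) = 10986 m
Total depth = 1020 m + 10986 m = 12006 m

12000 m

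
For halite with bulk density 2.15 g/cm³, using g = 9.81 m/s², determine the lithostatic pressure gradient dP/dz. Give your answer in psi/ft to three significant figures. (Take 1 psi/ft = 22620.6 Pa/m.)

dP/dz = ρg = 2150 kg/m³ × 9.81 m/s² = 21092 Pa/m
= 21092 Pa/m × (1 psi/ft / 22621 Pa/m) = 0.93240 psi/ft

0.932 psi/ft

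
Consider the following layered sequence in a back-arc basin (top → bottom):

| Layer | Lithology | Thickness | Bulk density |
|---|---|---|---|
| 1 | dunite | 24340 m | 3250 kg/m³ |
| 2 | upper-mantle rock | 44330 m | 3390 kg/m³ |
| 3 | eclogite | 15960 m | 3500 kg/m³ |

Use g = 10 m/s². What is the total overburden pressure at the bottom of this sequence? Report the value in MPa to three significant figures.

2850 MPa

dunite: 3250 kg/m³ × 10 m/s² × 24340 m = 7.910×10^8 Pa = 791.0 MPa
upper-mantle rock: 3390 kg/m³ × 10 m/s² × 44330 m = 1.503×10^9 Pa = 1503 MPa
eclogite: 3500 kg/m³ × 10 m/s² × 15960 m = 5.586×10^8 Pa = 558.6 MPa
Total = 791.0 + 1503 + 558.6 = 2852.4 MPa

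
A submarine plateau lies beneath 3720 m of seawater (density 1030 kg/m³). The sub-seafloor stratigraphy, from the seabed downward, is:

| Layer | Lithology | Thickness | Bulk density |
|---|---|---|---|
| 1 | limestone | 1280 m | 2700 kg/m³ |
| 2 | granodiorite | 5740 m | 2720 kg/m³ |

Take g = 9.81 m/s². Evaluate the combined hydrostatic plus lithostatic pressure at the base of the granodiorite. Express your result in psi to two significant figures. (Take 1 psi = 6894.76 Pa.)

33000 psi

seawater: 1030 kg/m³ × 9.81 m/s² × 3720 m = 3.759×10^7 Pa = 5452 psi
limestone: 2700 kg/m³ × 9.81 m/s² × 1280 m = 3.390×10^7 Pa = 4917 psi
granodiorite: 2720 kg/m³ × 9.81 m/s² × 5740 m = 1.532×10^8 Pa = 22214 psi
Total = 5452 + 4917 + 22214 = 32583 psi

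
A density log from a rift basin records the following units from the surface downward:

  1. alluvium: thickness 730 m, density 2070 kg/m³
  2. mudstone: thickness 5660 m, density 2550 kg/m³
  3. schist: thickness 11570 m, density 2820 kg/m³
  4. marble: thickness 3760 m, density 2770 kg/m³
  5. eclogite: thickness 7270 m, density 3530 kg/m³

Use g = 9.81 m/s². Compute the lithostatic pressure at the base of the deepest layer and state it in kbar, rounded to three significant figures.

alluvium: 2070 kg/m³ × 9.81 m/s² × 730 m = 1.482×10^7 Pa = 0.1482 kbar
mudstone: 2550 kg/m³ × 9.81 m/s² × 5660 m = 1.416×10^8 Pa = 1.416 kbar
schist: 2820 kg/m³ × 9.81 m/s² × 11570 m = 3.201×10^8 Pa = 3.201 kbar
marble: 2770 kg/m³ × 9.81 m/s² × 3760 m = 1.022×10^8 Pa = 1.022 kbar
eclogite: 3530 kg/m³ × 9.81 m/s² × 7270 m = 2.518×10^8 Pa = 2.518 kbar
Total = 0.1482 + 1.416 + 3.201 + 1.022 + 2.518 = 8.3041 kbar

8.30 kbar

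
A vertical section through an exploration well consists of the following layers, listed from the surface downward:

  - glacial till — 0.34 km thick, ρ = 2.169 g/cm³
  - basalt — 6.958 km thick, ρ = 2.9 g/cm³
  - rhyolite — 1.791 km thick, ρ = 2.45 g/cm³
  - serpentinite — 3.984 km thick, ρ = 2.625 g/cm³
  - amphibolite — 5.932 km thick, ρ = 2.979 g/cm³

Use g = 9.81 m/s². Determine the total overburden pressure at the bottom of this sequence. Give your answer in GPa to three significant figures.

glacial till: 2169 kg/m³ × 9.81 m/s² × 340 m = 7.234×10^6 Pa = 7.234×10^-3 GPa
basalt: 2900 kg/m³ × 9.81 m/s² × 6958 m = 1.979×10^8 Pa = 0.1979 GPa
rhyolite: 2450 kg/m³ × 9.81 m/s² × 1791 m = 4.305×10^7 Pa = 0.04305 GPa
serpentinite: 2625 kg/m³ × 9.81 m/s² × 3984 m = 1.026×10^8 Pa = 0.1026 GPa
amphibolite: 2979 kg/m³ × 9.81 m/s² × 5932 m = 1.734×10^8 Pa = 0.1734 GPa
Total = 7.234×10^-3 + 0.1979 + 0.04305 + 0.1026 + 0.1734 = 0.52418 GPa

0.524 GPa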